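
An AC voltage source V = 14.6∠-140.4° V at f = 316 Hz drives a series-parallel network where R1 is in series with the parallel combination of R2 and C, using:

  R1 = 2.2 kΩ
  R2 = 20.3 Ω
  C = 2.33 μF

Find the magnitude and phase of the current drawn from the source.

Step 1 — Angular frequency: ω = 2π·f = 2π·316 = 1985 rad/s.
Step 2 — Component impedances:
  R1: Z = R = 2200 Ω
  R2: Z = R = 20.3 Ω
  C: Z = 1/(jωC) = -j/(ω·C) = 0 - j216.2 Ω
Step 3 — Parallel branch: R2 || C = 1/(1/R2 + 1/C) = 20.12 - j1.89 Ω.
Step 4 — Series with R1: Z_total = R1 + (R2 || C) = 2220 - j1.89 Ω = 2220∠-0.0° Ω.
Step 5 — Source phasor: V = 14.6∠-140.4° V = -11.25 - j9.306 V.
Step 6 — Ohm's law: I = V / Z_total = (-11.25 - j9.306) / (2220 - j1.89) = -0.005063 - j0.004196 A.
Step 7 — Convert to polar: |I| = 0.006576 A, ∠I = -140.4°.

I = 0.006576∠-140.4° A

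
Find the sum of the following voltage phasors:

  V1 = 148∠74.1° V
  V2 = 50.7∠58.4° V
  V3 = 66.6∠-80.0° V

Step 1 — Convert each phasor to rectangular form:
  V1 = 148·(cos(74.1°) + j·sin(74.1°)) = 40.55 + j142.3 V
  V2 = 50.7·(cos(58.4°) + j·sin(58.4°)) = 26.57 + j43.18 V
  V3 = 66.6·(cos(-80.0°) + j·sin(-80.0°)) = 11.56 - j65.59 V
Step 2 — Sum components: V_total = 78.68 + j119.9 V.
Step 3 — Convert to polar: |V_total| = 143.4 V, ∠V_total = 56.7°.

V_total = 143.4∠56.7° V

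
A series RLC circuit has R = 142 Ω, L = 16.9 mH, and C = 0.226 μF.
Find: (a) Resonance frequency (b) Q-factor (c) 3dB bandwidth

Step 1 — Resonance: ω₀ = 1/√(LC) = 1/√(0.0169·2.26e-07) = 1.618e+04 rad/s.
Step 2 — f₀ = ω₀/(2π) = 2575 Hz.
Step 3 — Series Q: Q = ω₀L/R = 1.618e+04·0.0169/142 = 1.926.
Step 4 — Bandwidth: Δω = ω₀/Q = 8402 rad/s; BW = Δω/(2π) = 1337 Hz.

(a) f₀ = 2575 Hz  (b) Q = 1.926  (c) BW = 1337 Hz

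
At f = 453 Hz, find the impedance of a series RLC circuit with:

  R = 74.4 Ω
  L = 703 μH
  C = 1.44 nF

Step 1 — Angular frequency: ω = 2π·f = 2π·453 = 2846 rad/s.
Step 2 — Component impedances:
  R: Z = R = 74.4 Ω
  L: Z = jωL = j·2846·0.000703 = 0 + j2.001 Ω
  C: Z = 1/(jωC) = -j/(ω·C) = 0 - j2.44e+05 Ω
Step 3 — Series combination: Z_total = R + L + C = 74.4 - j2.44e+05 Ω = 2.44e+05∠-90.0° Ω.

Z = 74.4 - j2.44e+05 Ω = 2.44e+05∠-90.0° Ω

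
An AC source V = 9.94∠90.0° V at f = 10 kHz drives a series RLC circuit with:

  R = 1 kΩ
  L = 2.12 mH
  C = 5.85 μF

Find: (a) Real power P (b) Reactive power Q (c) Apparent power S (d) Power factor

Step 1 — Angular frequency: ω = 2π·f = 2π·1e+04 = 6.283e+04 rad/s.
Step 2 — Component impedances:
  R: Z = R = 1000 Ω
  L: Z = jωL = j·6.283e+04·0.00212 = 0 + j133.2 Ω
  C: Z = 1/(jωC) = -j/(ω·C) = 0 - j2.721 Ω
Step 3 — Series combination: Z_total = R + L + C = 1000 + j130.5 Ω = 1008∠7.4° Ω.
Step 4 — Source phasor: V = 9.94∠90.0° V = 0 + j9.94 V.
Step 5 — Current: I = V / Z = 0.001275 + j0.009774 A = 0.009856∠82.6° A.
Step 6 — Complex power: S = V·I* = 0.09715 + j0.01268 VA.
Step 7 — Real power: P = Re(S) = 0.09715 W.
Step 8 — Reactive power: Q = Im(S) = 0.01268 VAR.
Step 9 — Apparent power: |S| = 0.09797 VA.
Step 10 — Power factor: PF = P/|S| = 0.9916 (lagging).

(a) P = 0.09715 W  (b) Q = 0.01268 VAR  (c) S = 0.09797 VA  (d) PF = 0.9916 (lagging)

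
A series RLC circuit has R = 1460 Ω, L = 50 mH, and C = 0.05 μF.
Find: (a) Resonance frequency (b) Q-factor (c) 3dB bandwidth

Step 1 — Resonance: ω₀ = 1/√(LC) = 1/√(0.05·5e-08) = 2e+04 rad/s.
Step 2 — f₀ = ω₀/(2π) = 3183 Hz.
Step 3 — Series Q: Q = ω₀L/R = 2e+04·0.05/1460 = 0.6849.
Step 4 — Bandwidth: Δω = ω₀/Q = 2.92e+04 rad/s; BW = Δω/(2π) = 4647 Hz.

(a) f₀ = 3183 Hz  (b) Q = 0.6849  (c) BW = 4647 Hz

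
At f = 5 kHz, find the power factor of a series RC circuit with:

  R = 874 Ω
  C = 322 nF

Step 1 — Angular frequency: ω = 2π·f = 2π·5000 = 3.142e+04 rad/s.
Step 2 — Component impedances:
  R: Z = R = 874 Ω
  C: Z = 1/(jωC) = -j/(ω·C) = 0 - j98.85 Ω
Step 3 — Series combination: Z_total = R + C = 874 - j98.85 Ω = 879.6∠-6.5° Ω.
Step 4 — Power factor: PF = cos(φ) = Re(Z)/|Z| = 874/879.57 = 0.9937.
Step 5 — Type: Im(Z) = -98.85 ⇒ leading (phase φ = -6.5°).

PF = 0.9937 (leading, φ = -6.5°)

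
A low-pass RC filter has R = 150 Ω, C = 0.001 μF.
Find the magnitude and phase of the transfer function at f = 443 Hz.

Step 1 — Angular frequency: ω = 2π·443 = 2783 rad/s.
Step 2 — Transfer function: H(jω) = 1/(1 + jωRC).
Step 3 — Denominator: 1 + jωRC = 1 + j·2783·150·1e-09 = 1 + j0.0004175.
Step 4 — H = 1 - j0.0004175.
Step 5 — Magnitude: |H| = 1 (-0.0 dB); phase: φ = -0.0°.

|H| = 1 (-0.0 dB), φ = -0.0°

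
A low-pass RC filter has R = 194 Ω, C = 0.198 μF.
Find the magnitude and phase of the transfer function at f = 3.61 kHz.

Step 1 — Angular frequency: ω = 2π·3610 = 2.268e+04 rad/s.
Step 2 — Transfer function: H(jω) = 1/(1 + jωRC).
Step 3 — Denominator: 1 + jωRC = 1 + j·2.268e+04·194·1.98e-07 = 1 + j0.8713.
Step 4 — H = 0.5685 - j0.4953.
Step 5 — Magnitude: |H| = 0.754 (-2.5 dB); phase: φ = -41.1°.

|H| = 0.754 (-2.5 dB), φ = -41.1°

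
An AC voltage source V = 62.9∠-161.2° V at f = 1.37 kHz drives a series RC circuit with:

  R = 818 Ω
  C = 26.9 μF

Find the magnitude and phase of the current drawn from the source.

Step 1 — Angular frequency: ω = 2π·f = 2π·1370 = 8608 rad/s.
Step 2 — Component impedances:
  R: Z = R = 818 Ω
  C: Z = 1/(jωC) = -j/(ω·C) = 0 - j4.319 Ω
Step 3 — Series combination: Z_total = R + C = 818 - j4.319 Ω = 818∠-0.3° Ω.
Step 4 — Source phasor: V = 62.9∠-161.2° V = -59.54 - j20.27 V.
Step 5 — Ohm's law: I = V / Z_total = (-59.54 - j20.27) / (818 - j4.319) = -0.07266 - j0.02516 A.
Step 6 — Convert to polar: |I| = 0.07689 A, ∠I = -160.9°.

I = 0.07689∠-160.9° A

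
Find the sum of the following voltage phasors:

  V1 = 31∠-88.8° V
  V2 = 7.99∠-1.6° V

Step 1 — Convert each phasor to rectangular form:
  V1 = 31·(cos(-88.8°) + j·sin(-88.8°)) = 0.6492 - j30.99 V
  V2 = 7.99·(cos(-1.6°) + j·sin(-1.6°)) = 7.987 - j0.2231 V
Step 2 — Sum components: V_total = 8.636 - j31.22 V.
Step 3 — Convert to polar: |V_total| = 32.39 V, ∠V_total = -74.5°.

V_total = 32.39∠-74.5° V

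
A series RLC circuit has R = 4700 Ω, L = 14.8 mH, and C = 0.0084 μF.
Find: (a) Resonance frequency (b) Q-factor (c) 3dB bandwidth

Step 1 — Resonance condition Im(Z)=0 gives ω₀ = 1/√(LC).
Step 2 — ω₀ = 1/√(0.0148·8.4e-09) = 8.969e+04 rad/s.
Step 3 — f₀ = ω₀/(2π) = 1.427e+04 Hz.
Step 4 — Series Q: Q = ω₀L/R = 8.969e+04·0.0148/4700 = 0.2824.
Step 5 — 3dB bandwidth: Δω = ω₀/Q = 3.176e+05 rad/s; BW = Δω/(2π) = 5.054e+04 Hz.

(a) f₀ = 1.427e+04 Hz  (b) Q = 0.2824  (c) BW = 5.054e+04 Hz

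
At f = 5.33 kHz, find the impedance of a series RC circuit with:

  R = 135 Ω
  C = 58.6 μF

Step 1 — Angular frequency: ω = 2π·f = 2π·5330 = 3.349e+04 rad/s.
Step 2 — Component impedances:
  R: Z = R = 135 Ω
  C: Z = 1/(jωC) = -j/(ω·C) = 0 - j0.5096 Ω
Step 3 — Series combination: Z_total = R + C = 135 - j0.5096 Ω = 135∠-0.2° Ω.

Z = 135 - j0.5096 Ω = 135∠-0.2° Ω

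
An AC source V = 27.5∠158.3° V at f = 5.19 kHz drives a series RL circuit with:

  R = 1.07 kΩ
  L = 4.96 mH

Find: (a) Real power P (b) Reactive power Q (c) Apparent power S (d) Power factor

Step 1 — Angular frequency: ω = 2π·f = 2π·5190 = 3.261e+04 rad/s.
Step 2 — Component impedances:
  R: Z = R = 1070 Ω
  L: Z = jωL = j·3.261e+04·0.00496 = 0 + j161.7 Ω
Step 3 — Series combination: Z_total = R + L = 1070 + j161.7 Ω = 1082∠8.6° Ω.
Step 4 — Source phasor: V = 27.5∠158.3° V = -25.55 + j10.17 V.
Step 5 — Current: I = V / Z = -0.02194 + j0.01282 A = 0.02541∠149.7° A.
Step 6 — Complex power: S = V·I* = 0.691 + j0.1045 VA.
Step 7 — Real power: P = Re(S) = 0.691 W.
Step 8 — Reactive power: Q = Im(S) = 0.1045 VAR.
Step 9 — Apparent power: |S| = 0.6988 VA.
Step 10 — Power factor: PF = P/|S| = 0.9888 (lagging).

(a) P = 0.691 W  (b) Q = 0.1045 VAR  (c) S = 0.6988 VA  (d) PF = 0.9888 (lagging)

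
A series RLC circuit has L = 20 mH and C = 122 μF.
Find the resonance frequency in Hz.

Step 1 — Resonance condition Im(Z)=0 gives ω₀ = 1/√(LC).
Step 2 — ω₀ = 1/√(0.02·0.000122) = 640.2 rad/s.
Step 3 — f₀ = ω₀/(2π) = 101.9 Hz.

f₀ = 101.9 Hz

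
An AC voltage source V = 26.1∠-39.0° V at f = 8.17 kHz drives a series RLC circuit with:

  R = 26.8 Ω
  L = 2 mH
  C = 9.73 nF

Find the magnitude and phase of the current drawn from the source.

Step 1 — Angular frequency: ω = 2π·f = 2π·8170 = 5.133e+04 rad/s.
Step 2 — Component impedances:
  R: Z = R = 26.8 Ω
  L: Z = jωL = j·5.133e+04·0.002 = 0 + j102.7 Ω
  C: Z = 1/(jωC) = -j/(ω·C) = 0 - j2002 Ω
Step 3 — Series combination: Z_total = R + L + C = 26.8 - j1899 Ω = 1900∠-89.2° Ω.
Step 4 — Source phasor: V = 26.1∠-39.0° V = 20.28 - j16.43 V.
Step 5 — Ohm's law: I = V / Z_total = (20.28 - j16.43) / (26.8 - j1899) = 0.008796 + j0.01055 A.
Step 6 — Convert to polar: |I| = 0.01374 A, ∠I = 50.2°.

I = 0.01374∠50.2° A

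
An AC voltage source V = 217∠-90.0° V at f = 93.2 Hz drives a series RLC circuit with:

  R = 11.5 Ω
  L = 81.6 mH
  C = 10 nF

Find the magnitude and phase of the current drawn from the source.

Step 1 — Angular frequency: ω = 2π·f = 2π·93.2 = 585.6 rad/s.
Step 2 — Component impedances:
  R: Z = R = 11.5 Ω
  L: Z = jωL = j·585.6·0.0816 = 0 + j47.78 Ω
  C: Z = 1/(jωC) = -j/(ω·C) = 0 - j1.708e+05 Ω
Step 3 — Series combination: Z_total = R + L + C = 11.5 - j1.707e+05 Ω = 1.707e+05∠-90.0° Ω.
Step 4 — Source phasor: V = 217∠-90.0° V = 0 - j217 V.
Step 5 — Ohm's law: I = V / Z_total = (0 - j217) / (11.5 - j1.707e+05) = 0.001271 - j8.562e-08 A.
Step 6 — Convert to polar: |I| = 0.001271 A, ∠I = -0.0°.

I = 0.001271∠-0.0° A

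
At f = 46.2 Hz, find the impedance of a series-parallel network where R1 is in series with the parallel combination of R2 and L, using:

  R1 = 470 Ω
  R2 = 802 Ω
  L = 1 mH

Step 1 — Angular frequency: ω = 2π·f = 2π·46.2 = 290.3 rad/s.
Step 2 — Component impedances:
  R1: Z = R = 470 Ω
  R2: Z = R = 802 Ω
  L: Z = jωL = j·290.3·0.001 = 0 + j0.2903 Ω
Step 3 — Parallel branch: R2 || L = 1/(1/R2 + 1/L) = 0.0001051 + j0.2903 Ω.
Step 4 — Series with R1: Z_total = R1 + (R2 || L) = 470 + j0.2903 Ω = 470∠0.0° Ω.

Z = 470 + j0.2903 Ω = 470∠0.0° Ω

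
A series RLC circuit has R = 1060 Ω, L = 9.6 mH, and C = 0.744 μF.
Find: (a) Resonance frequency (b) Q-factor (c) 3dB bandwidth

Step 1 — Resonance: ω₀ = 1/√(LC) = 1/√(0.0096·7.44e-07) = 1.183e+04 rad/s.
Step 2 — f₀ = ω₀/(2π) = 1883 Hz.
Step 3 — Series Q: Q = ω₀L/R = 1.183e+04·0.0096/1060 = 0.1072.
Step 4 — Bandwidth: Δω = ω₀/Q = 1.104e+05 rad/s; BW = Δω/(2π) = 1.757e+04 Hz.

(a) f₀ = 1883 Hz  (b) Q = 0.1072  (c) BW = 1.757e+04 Hz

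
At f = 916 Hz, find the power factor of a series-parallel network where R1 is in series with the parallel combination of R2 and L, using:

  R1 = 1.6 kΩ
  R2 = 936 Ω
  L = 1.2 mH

Step 1 — Angular frequency: ω = 2π·f = 2π·916 = 5755 rad/s.
Step 2 — Component impedances:
  R1: Z = R = 1600 Ω
  R2: Z = R = 936 Ω
  L: Z = jωL = j·5755·0.0012 = 0 + j6.906 Ω
Step 3 — Parallel branch: R2 || L = 1/(1/R2 + 1/L) = 0.05096 + j6.906 Ω.
Step 4 — Series with R1: Z_total = R1 + (R2 || L) = 1600 + j6.906 Ω = 1600∠0.2° Ω.
Step 5 — Power factor: PF = cos(φ) = Re(Z)/|Z| = 1600/1600 = 1.
Step 6 — Type: Im(Z) = 6.906 ⇒ lagging (phase φ = 0.2°).

PF = 1 (lagging, φ = 0.2°)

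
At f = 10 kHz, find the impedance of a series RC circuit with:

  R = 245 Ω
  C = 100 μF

Step 1 — Angular frequency: ω = 2π·f = 2π·1e+04 = 6.283e+04 rad/s.
Step 2 — Component impedances:
  R: Z = R = 245 Ω
  C: Z = 1/(jωC) = -j/(ω·C) = 0 - j0.1592 Ω
Step 3 — Series combination: Z_total = R + C = 245 - j0.1592 Ω = 245∠-0.0° Ω.

Z = 245 - j0.1592 Ω = 245∠-0.0° Ω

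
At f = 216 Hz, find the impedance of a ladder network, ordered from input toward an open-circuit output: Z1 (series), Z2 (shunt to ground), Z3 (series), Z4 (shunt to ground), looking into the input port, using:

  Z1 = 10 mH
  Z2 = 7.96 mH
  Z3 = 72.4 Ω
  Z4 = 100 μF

Step 1 — Angular frequency: ω = 2π·f = 2π·216 = 1357 rad/s.
Step 2 — Component impedances:
  Z1: Z = jωL = j·1357·0.01 = 0 + j13.57 Ω
  Z2: Z = jωL = j·1357·0.00796 = 0 + j10.8 Ω
  Z3: Z = R = 72.4 Ω
  Z4: Z = 1/(jωC) = -j/(ω·C) = 0 - j7.368 Ω
Step 3 — Ladder network (open output): work backward from the far end, alternating series and parallel combinations. Z_in = 1.608 + j24.3 Ω = 24.35∠86.2° Ω.

Z = 1.608 + j24.3 Ω = 24.35∠86.2° Ω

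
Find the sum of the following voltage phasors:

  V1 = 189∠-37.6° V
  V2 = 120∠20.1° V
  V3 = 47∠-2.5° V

Step 1 — Convert each phasor to rectangular form:
  V1 = 189·(cos(-37.6°) + j·sin(-37.6°)) = 149.7 - j115.3 V
  V2 = 120·(cos(20.1°) + j·sin(20.1°)) = 112.7 + j41.24 V
  V3 = 47·(cos(-2.5°) + j·sin(-2.5°)) = 46.96 - j2.05 V
Step 2 — Sum components: V_total = 309.4 - j76.13 V.
Step 3 — Convert to polar: |V_total| = 318.6 V, ∠V_total = -13.8°.

V_total = 318.6∠-13.8° V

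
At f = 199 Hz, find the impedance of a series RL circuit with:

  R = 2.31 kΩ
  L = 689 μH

Step 1 — Angular frequency: ω = 2π·f = 2π·199 = 1250 rad/s.
Step 2 — Component impedances:
  R: Z = R = 2310 Ω
  L: Z = jωL = j·1250·0.000689 = 0 + j0.8615 Ω
Step 3 — Series combination: Z_total = R + L = 2310 + j0.8615 Ω = 2310∠0.0° Ω.

Z = 2310 + j0.8615 Ω = 2310∠0.0° Ω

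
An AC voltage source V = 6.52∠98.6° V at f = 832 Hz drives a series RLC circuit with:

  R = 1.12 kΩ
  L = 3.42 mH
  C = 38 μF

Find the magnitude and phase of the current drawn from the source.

Step 1 — Angular frequency: ω = 2π·f = 2π·832 = 5228 rad/s.
Step 2 — Component impedances:
  R: Z = R = 1120 Ω
  L: Z = jωL = j·5228·0.00342 = 0 + j17.88 Ω
  C: Z = 1/(jωC) = -j/(ω·C) = 0 - j5.034 Ω
Step 3 — Series combination: Z_total = R + L + C = 1120 + j12.84 Ω = 1120∠0.7° Ω.
Step 4 — Source phasor: V = 6.52∠98.6° V = -0.975 + j6.447 V.
Step 5 — Ohm's law: I = V / Z_total = (-0.975 + j6.447) / (1120 + j12.84) = -0.0008044 + j0.005765 A.
Step 6 — Convert to polar: |I| = 0.005821 A, ∠I = 97.9°.

I = 0.005821∠97.9° A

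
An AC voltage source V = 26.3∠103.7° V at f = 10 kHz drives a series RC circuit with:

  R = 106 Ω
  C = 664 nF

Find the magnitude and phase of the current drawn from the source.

Step 1 — Angular frequency: ω = 2π·f = 2π·1e+04 = 6.283e+04 rad/s.
Step 2 — Component impedances:
  R: Z = R = 106 Ω
  C: Z = 1/(jωC) = -j/(ω·C) = 0 - j23.97 Ω
Step 3 — Series combination: Z_total = R + C = 106 - j23.97 Ω = 108.7∠-12.7° Ω.
Step 4 — Source phasor: V = 26.3∠103.7° V = -6.229 + j25.55 V.
Step 5 — Ohm's law: I = V / Z_total = (-6.229 + j25.55) / (106 - j23.97) = -0.1078 + j0.2167 A.
Step 6 — Convert to polar: |I| = 0.242 A, ∠I = 116.4°.

I = 0.242∠116.4° A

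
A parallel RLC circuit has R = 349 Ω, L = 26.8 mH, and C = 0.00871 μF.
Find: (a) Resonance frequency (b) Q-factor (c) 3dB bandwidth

Step 1 — Resonance: ω₀ = 1/√(LC) = 1/√(0.0268·8.71e-09) = 6.545e+04 rad/s.
Step 2 — f₀ = ω₀/(2π) = 1.042e+04 Hz.
Step 3 — Parallel Q: Q = R/(ω₀L) = 349/(6.545e+04·0.0268) = 0.199.
Step 4 — Bandwidth: Δω = ω₀/Q = 3.29e+05 rad/s; BW = Δω/(2π) = 5.236e+04 Hz.

(a) f₀ = 1.042e+04 Hz  (b) Q = 0.199  (c) BW = 5.236e+04 Hz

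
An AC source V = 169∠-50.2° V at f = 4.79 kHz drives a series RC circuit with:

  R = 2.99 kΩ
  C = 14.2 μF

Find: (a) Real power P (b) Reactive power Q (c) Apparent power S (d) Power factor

Step 1 — Angular frequency: ω = 2π·f = 2π·4790 = 3.01e+04 rad/s.
Step 2 — Component impedances:
  R: Z = R = 2990 Ω
  C: Z = 1/(jωC) = -j/(ω·C) = 0 - j2.34 Ω
Step 3 — Series combination: Z_total = R + C = 2990 - j2.34 Ω = 2990∠-0.0° Ω.
Step 4 — Source phasor: V = 169∠-50.2° V = 108.2 - j129.8 V.
Step 5 — Current: I = V / Z = 0.03621 - j0.0434 A = 0.05652∠-50.2° A.
Step 6 — Complex power: S = V·I* = 9.552 - j0.007475 VA.
Step 7 — Real power: P = Re(S) = 9.552 W.
Step 8 — Reactive power: Q = Im(S) = -0.007475 VAR.
Step 9 — Apparent power: |S| = 9.552 VA.
Step 10 — Power factor: PF = P/|S| = 1 (leading).

(a) P = 9.552 W  (b) Q = -0.007475 VAR  (c) S = 9.552 VA  (d) PF = 1 (leading)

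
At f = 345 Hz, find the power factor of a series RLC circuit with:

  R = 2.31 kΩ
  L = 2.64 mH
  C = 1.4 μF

Step 1 — Angular frequency: ω = 2π·f = 2π·345 = 2168 rad/s.
Step 2 — Component impedances:
  R: Z = R = 2310 Ω
  L: Z = jωL = j·2168·0.00264 = 0 + j5.723 Ω
  C: Z = 1/(jωC) = -j/(ω·C) = 0 - j329.5 Ω
Step 3 — Series combination: Z_total = R + L + C = 2310 - j323.8 Ω = 2333∠-8.0° Ω.
Step 4 — Power factor: PF = cos(φ) = Re(Z)/|Z| = 2310/2332.6 = 0.9903.
Step 5 — Type: Im(Z) = -323.8 ⇒ leading (phase φ = -8.0°).

PF = 0.9903 (leading, φ = -8.0°)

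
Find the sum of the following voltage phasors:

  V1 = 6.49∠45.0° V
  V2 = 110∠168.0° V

Step 1 — Convert each phasor to rectangular form:
  V1 = 6.49·(cos(45.0°) + j·sin(45.0°)) = 4.589 + j4.589 V
  V2 = 110·(cos(168.0°) + j·sin(168.0°)) = -107.6 + j22.87 V
Step 2 — Sum components: V_total = -103 + j27.46 V.
Step 3 — Convert to polar: |V_total| = 106.6 V, ∠V_total = 165.1°.

V_total = 106.6∠165.1° V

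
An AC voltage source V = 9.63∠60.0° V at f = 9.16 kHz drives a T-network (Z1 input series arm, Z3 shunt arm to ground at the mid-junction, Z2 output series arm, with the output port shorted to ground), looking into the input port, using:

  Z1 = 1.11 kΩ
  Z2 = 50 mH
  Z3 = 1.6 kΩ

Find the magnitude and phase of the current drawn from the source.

Step 1 — Angular frequency: ω = 2π·f = 2π·9160 = 5.755e+04 rad/s.
Step 2 — Component impedances:
  Z1: Z = R = 1110 Ω
  Z2: Z = jωL = j·5.755e+04·0.05 = 0 + j2878 Ω
  Z3: Z = R = 1600 Ω
Step 3 — With the output port shorted to ground, the output series arm Z2 runs from the junction to ground; the shunt arm Z3 also runs from the junction to ground. They appear in parallel: Z3 || Z2 = 1222 + j679.5 Ω.
Step 4 — Series with input arm Z1: Z_in = Z1 + (Z3 || Z2) = 2332 + j679.5 Ω = 2429∠16.2° Ω.
Step 5 — Source phasor: V = 9.63∠60.0° V = 4.815 + j8.34 V.
Step 6 — Ohm's law: I = V / Z_total = (4.815 + j8.34) / (2332 + j679.5) = 0.002863 + j0.002742 A.
Step 7 — Convert to polar: |I| = 0.003964 A, ∠I = 43.8°.

I = 0.003964∠43.8° A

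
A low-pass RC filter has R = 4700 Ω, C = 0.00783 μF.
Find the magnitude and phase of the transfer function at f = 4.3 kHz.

Step 1 — Angular frequency: ω = 2π·4300 = 2.702e+04 rad/s.
Step 2 — Transfer function: H(jω) = 1/(1 + jωRC).
Step 3 — Denominator: 1 + jωRC = 1 + j·2.702e+04·4700·7.83e-09 = 1 + j0.9943.
Step 4 — H = 0.5029 - j0.5.
Step 5 — Magnitude: |H| = 0.7091 (-3.0 dB); phase: φ = -44.8°.

|H| = 0.7091 (-3.0 dB), φ = -44.8°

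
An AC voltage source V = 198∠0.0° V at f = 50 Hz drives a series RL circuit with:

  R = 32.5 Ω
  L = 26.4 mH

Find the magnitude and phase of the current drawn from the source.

Step 1 — Angular frequency: ω = 2π·f = 2π·50 = 314.2 rad/s.
Step 2 — Component impedances:
  R: Z = R = 32.5 Ω
  L: Z = jωL = j·314.2·0.0264 = 0 + j8.294 Ω
Step 3 — Series combination: Z_total = R + L = 32.5 + j8.294 Ω = 33.54∠14.3° Ω.
Step 4 — Source phasor: V = 198∠0.0° V = 198 V.
Step 5 — Ohm's law: I = V / Z_total = (198) / (32.5 + j8.294) = 5.72 - j1.46 A.
Step 6 — Convert to polar: |I| = 5.903 A, ∠I = -14.3°.

I = 5.903∠-14.3° A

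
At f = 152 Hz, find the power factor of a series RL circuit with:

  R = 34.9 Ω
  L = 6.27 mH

Step 1 — Angular frequency: ω = 2π·f = 2π·152 = 955 rad/s.
Step 2 — Component impedances:
  R: Z = R = 34.9 Ω
  L: Z = jωL = j·955·0.00627 = 0 + j5.988 Ω
Step 3 — Series combination: Z_total = R + L = 34.9 + j5.988 Ω = 35.41∠9.7° Ω.
Step 4 — Power factor: PF = cos(φ) = Re(Z)/|Z| = 34.9/35.41 = 0.9856.
Step 5 — Type: Im(Z) = 5.988 ⇒ lagging (phase φ = 9.7°).

PF = 0.9856 (lagging, φ = 9.7°)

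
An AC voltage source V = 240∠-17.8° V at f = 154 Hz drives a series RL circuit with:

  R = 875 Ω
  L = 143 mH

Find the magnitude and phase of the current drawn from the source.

Step 1 — Angular frequency: ω = 2π·f = 2π·154 = 967.6 rad/s.
Step 2 — Component impedances:
  R: Z = R = 875 Ω
  L: Z = jωL = j·967.6·0.143 = 0 + j138.4 Ω
Step 3 — Series combination: Z_total = R + L = 875 + j138.4 Ω = 885.9∠9.0° Ω.
Step 4 — Source phasor: V = 240∠-17.8° V = 228.5 - j73.37 V.
Step 5 — Ohm's law: I = V / Z_total = (228.5 - j73.37) / (875 + j138.4) = 0.2418 - j0.1221 A.
Step 6 — Convert to polar: |I| = 0.2709 A, ∠I = -26.8°.

I = 0.2709∠-26.8° A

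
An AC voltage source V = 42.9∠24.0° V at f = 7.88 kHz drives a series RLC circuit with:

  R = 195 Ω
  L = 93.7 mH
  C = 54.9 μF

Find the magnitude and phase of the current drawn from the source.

Step 1 — Angular frequency: ω = 2π·f = 2π·7880 = 4.951e+04 rad/s.
Step 2 — Component impedances:
  R: Z = R = 195 Ω
  L: Z = jωL = j·4.951e+04·0.0937 = 0 + j4639 Ω
  C: Z = 1/(jωC) = -j/(ω·C) = 0 - j0.3679 Ω
Step 3 — Series combination: Z_total = R + L + C = 195 + j4639 Ω = 4643∠87.6° Ω.
Step 4 — Source phasor: V = 42.9∠24.0° V = 39.19 + j17.45 V.
Step 5 — Ohm's law: I = V / Z_total = (39.19 + j17.45) / (195 + j4639) = 0.004109 - j0.008276 A.
Step 6 — Convert to polar: |I| = 0.00924 A, ∠I = -63.6°.

I = 0.00924∠-63.6° A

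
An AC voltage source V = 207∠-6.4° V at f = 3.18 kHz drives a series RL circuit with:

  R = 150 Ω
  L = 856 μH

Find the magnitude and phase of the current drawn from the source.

Step 1 — Angular frequency: ω = 2π·f = 2π·3180 = 1.998e+04 rad/s.
Step 2 — Component impedances:
  R: Z = R = 150 Ω
  L: Z = jωL = j·1.998e+04·0.000856 = 0 + j17.1 Ω
Step 3 — Series combination: Z_total = R + L = 150 + j17.1 Ω = 151∠6.5° Ω.
Step 4 — Source phasor: V = 207∠-6.4° V = 205.7 - j23.07 V.
Step 5 — Ohm's law: I = V / Z_total = (205.7 - j23.07) / (150 + j17.1) = 1.336 - j0.3062 A.
Step 6 — Convert to polar: |I| = 1.371 A, ∠I = -12.9°.

I = 1.371∠-12.9° A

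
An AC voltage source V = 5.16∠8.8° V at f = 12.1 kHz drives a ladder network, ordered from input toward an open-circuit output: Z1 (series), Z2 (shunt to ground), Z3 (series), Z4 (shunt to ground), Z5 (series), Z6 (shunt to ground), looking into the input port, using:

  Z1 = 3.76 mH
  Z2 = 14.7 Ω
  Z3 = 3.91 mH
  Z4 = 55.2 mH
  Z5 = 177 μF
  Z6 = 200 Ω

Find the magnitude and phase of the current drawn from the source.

Step 1 — Angular frequency: ω = 2π·f = 2π·1.21e+04 = 7.603e+04 rad/s.
Step 2 — Component impedances:
  Z1: Z = jωL = j·7.603e+04·0.00376 = 0 + j285.9 Ω
  Z2: Z = R = 14.7 Ω
  Z3: Z = jωL = j·7.603e+04·0.00391 = 0 + j297.3 Ω
  Z4: Z = jωL = j·7.603e+04·0.0552 = 0 + j4197 Ω
  Z5: Z = 1/(jωC) = -j/(ω·C) = 0 - j0.07431 Ω
  Z6: Z = R = 200 Ω
Step 3 — Ladder network (open output): work backward from the far end, alternating series and parallel combinations. Z_in = 14.37 + j286.3 Ω = 286.7∠87.1° Ω.
Step 4 — Source phasor: V = 5.16∠8.8° V = 5.099 + j0.7894 V.
Step 5 — Ohm's law: I = V / Z_total = (5.099 + j0.7894) / (14.37 + j286.3) = 0.003641 - j0.01763 A.
Step 6 — Convert to polar: |I| = 0.018 A, ∠I = -78.3°.

I = 0.018∠-78.3° A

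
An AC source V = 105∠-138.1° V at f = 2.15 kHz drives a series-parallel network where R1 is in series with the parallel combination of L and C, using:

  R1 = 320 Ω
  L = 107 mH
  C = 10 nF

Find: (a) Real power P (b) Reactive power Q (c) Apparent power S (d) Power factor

Step 1 — Angular frequency: ω = 2π·f = 2π·2150 = 1.351e+04 rad/s.
Step 2 — Component impedances:
  R1: Z = R = 320 Ω
  L: Z = jωL = j·1.351e+04·0.107 = 0 + j1445 Ω
  C: Z = 1/(jωC) = -j/(ω·C) = 0 - j7403 Ω
Step 3 — Parallel branch: L || C = 1/(1/L + 1/C) = 0 + j1796 Ω.
Step 4 — Series with R1: Z_total = R1 + (L || C) = 320 + j1796 Ω = 1824∠79.9° Ω.
Step 5 — Source phasor: V = 105∠-138.1° V = -78.15 - j70.12 V.
Step 6 — Current: I = V / Z = -0.04535 + j0.03543 A = 0.05755∠142.0° A.
Step 7 — Complex power: S = V·I* = 1.06 + j5.949 VA.
Step 8 — Real power: P = Re(S) = 1.06 W.
Step 9 — Reactive power: Q = Im(S) = 5.949 VAR.
Step 10 — Apparent power: |S| = 6.043 VA.
Step 11 — Power factor: PF = P/|S| = 0.1754 (lagging).

(a) P = 1.06 W  (b) Q = 5.949 VAR  (c) S = 6.043 VA  (d) PF = 0.1754 (lagging)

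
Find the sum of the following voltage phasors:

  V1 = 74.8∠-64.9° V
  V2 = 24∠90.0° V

Step 1 — Convert each phasor to rectangular form:
  V1 = 74.8·(cos(-64.9°) + j·sin(-64.9°)) = 31.73 - j67.74 V
  V2 = 24·(cos(90.0°) + j·sin(90.0°)) = 0 + j24 V
Step 2 — Sum components: V_total = 31.73 - j43.74 V.
Step 3 — Convert to polar: |V_total| = 54.03 V, ∠V_total = -54.0°.

V_total = 54.03∠-54.0° V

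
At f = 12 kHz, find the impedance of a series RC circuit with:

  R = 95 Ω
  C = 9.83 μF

Step 1 — Angular frequency: ω = 2π·f = 2π·1.2e+04 = 7.54e+04 rad/s.
Step 2 — Component impedances:
  R: Z = R = 95 Ω
  C: Z = 1/(jωC) = -j/(ω·C) = 0 - j1.349 Ω
Step 3 — Series combination: Z_total = R + C = 95 - j1.349 Ω = 95.01∠-0.8° Ω.

Z = 95 - j1.349 Ω = 95.01∠-0.8° Ω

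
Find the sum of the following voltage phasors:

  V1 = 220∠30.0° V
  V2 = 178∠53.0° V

Step 1 — Convert each phasor to rectangular form:
  V1 = 220·(cos(30.0°) + j·sin(30.0°)) = 190.5 + j110 V
  V2 = 178·(cos(53.0°) + j·sin(53.0°)) = 107.1 + j142.2 V
Step 2 — Sum components: V_total = 297.6 + j252.2 V.
Step 3 — Convert to polar: |V_total| = 390.1 V, ∠V_total = 40.3°.

V_total = 390.1∠40.3° V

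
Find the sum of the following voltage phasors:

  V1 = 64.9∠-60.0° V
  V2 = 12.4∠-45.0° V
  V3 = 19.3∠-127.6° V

Step 1 — Convert each phasor to rectangular form:
  V1 = 64.9·(cos(-60.0°) + j·sin(-60.0°)) = 32.45 - j56.21 V
  V2 = 12.4·(cos(-45.0°) + j·sin(-45.0°)) = 8.768 - j8.768 V
  V3 = 19.3·(cos(-127.6°) + j·sin(-127.6°)) = -11.78 - j15.29 V
Step 2 — Sum components: V_total = 29.44 - j80.26 V.
Step 3 — Convert to polar: |V_total| = 85.49 V, ∠V_total = -69.9°.

V_total = 85.49∠-69.9° V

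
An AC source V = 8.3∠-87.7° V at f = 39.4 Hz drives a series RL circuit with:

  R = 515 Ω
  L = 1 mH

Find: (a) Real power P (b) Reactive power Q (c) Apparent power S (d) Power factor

Step 1 — Angular frequency: ω = 2π·f = 2π·39.4 = 247.6 rad/s.
Step 2 — Component impedances:
  R: Z = R = 515 Ω
  L: Z = jωL = j·247.6·0.001 = 0 + j0.2476 Ω
Step 3 — Series combination: Z_total = R + L = 515 + j0.2476 Ω = 515∠0.0° Ω.
Step 4 — Source phasor: V = 8.3∠-87.7° V = 0.3331 - j8.293 V.
Step 5 — Current: I = V / Z = 0.000639 - j0.0161 A = 0.01612∠-87.7° A.
Step 6 — Complex power: S = V·I* = 0.1338 + j6.43e-05 VA.
Step 7 — Real power: P = Re(S) = 0.1338 W.
Step 8 — Reactive power: Q = Im(S) = 6.43e-05 VAR.
Step 9 — Apparent power: |S| = 0.1338 VA.
Step 10 — Power factor: PF = P/|S| = 1 (lagging).

(a) P = 0.1338 W  (b) Q = 6.43e-05 VAR  (c) S = 0.1338 VA  (d) PF = 1 (lagging)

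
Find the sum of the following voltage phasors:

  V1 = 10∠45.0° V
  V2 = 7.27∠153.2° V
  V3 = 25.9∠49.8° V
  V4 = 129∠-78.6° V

Step 1 — Convert each phasor to rectangular form:
  V1 = 10·(cos(45.0°) + j·sin(45.0°)) = 7.071 + j7.071 V
  V2 = 7.27·(cos(153.2°) + j·sin(153.2°)) = -6.489 + j3.278 V
  V3 = 25.9·(cos(49.8°) + j·sin(49.8°)) = 16.72 + j19.78 V
  V4 = 129·(cos(-78.6°) + j·sin(-78.6°)) = 25.5 - j126.5 V
Step 2 — Sum components: V_total = 42.8 - j96.32 V.
Step 3 — Convert to polar: |V_total| = 105.4 V, ∠V_total = -66.0°.

V_total = 105.4∠-66.0° V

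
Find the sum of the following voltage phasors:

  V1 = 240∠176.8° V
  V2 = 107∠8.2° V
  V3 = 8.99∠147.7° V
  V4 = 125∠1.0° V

Step 1 — Convert each phasor to rectangular form:
  V1 = 240·(cos(176.8°) + j·sin(176.8°)) = -239.6 + j13.4 V
  V2 = 107·(cos(8.2°) + j·sin(8.2°)) = 105.9 + j15.26 V
  V3 = 8.99·(cos(147.7°) + j·sin(147.7°)) = -7.599 + j4.804 V
  V4 = 125·(cos(1.0°) + j·sin(1.0°)) = 125 + j2.182 V
Step 2 — Sum components: V_total = -16.34 + j35.64 V.
Step 3 — Convert to polar: |V_total| = 39.21 V, ∠V_total = 114.6°.

V_total = 39.21∠114.6° V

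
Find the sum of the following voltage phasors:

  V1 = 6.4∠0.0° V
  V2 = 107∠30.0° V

Step 1 — Convert each phasor to rectangular form:
  V1 = 6.4·(cos(0.0°) + j·sin(0.0°)) = 6.4 V
  V2 = 107·(cos(30.0°) + j·sin(30.0°)) = 92.66 + j53.5 V
Step 2 — Sum components: V_total = 99.06 + j53.5 V.
Step 3 — Convert to polar: |V_total| = 112.6 V, ∠V_total = 28.4°.

V_total = 112.6∠28.4° V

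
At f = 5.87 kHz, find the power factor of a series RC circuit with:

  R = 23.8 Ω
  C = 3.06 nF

Step 1 — Angular frequency: ω = 2π·f = 2π·5870 = 3.688e+04 rad/s.
Step 2 — Component impedances:
  R: Z = R = 23.8 Ω
  C: Z = 1/(jωC) = -j/(ω·C) = 0 - j8861 Ω
Step 3 — Series combination: Z_total = R + C = 23.8 - j8861 Ω = 8861∠-89.8° Ω.
Step 4 — Power factor: PF = cos(φ) = Re(Z)/|Z| = 23.8/8861 = 0.002686.
Step 5 — Type: Im(Z) = -8861 ⇒ leading (phase φ = -89.8°).

PF = 0.002686 (leading, φ = -89.8°)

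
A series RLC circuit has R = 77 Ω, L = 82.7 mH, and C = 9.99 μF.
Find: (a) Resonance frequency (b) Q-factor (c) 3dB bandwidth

Step 1 — Resonance condition Im(Z)=0 gives ω₀ = 1/√(LC).
Step 2 — ω₀ = 1/√(0.0827·9.99e-06) = 1100 rad/s.
Step 3 — f₀ = ω₀/(2π) = 175.1 Hz.
Step 4 — Series Q: Q = ω₀L/R = 1100·0.0827/77 = 1.182.
Step 5 — 3dB bandwidth: Δω = ω₀/Q = 931.1 rad/s; BW = Δω/(2π) = 148.2 Hz.

(a) f₀ = 175.1 Hz  (b) Q = 1.182  (c) BW = 148.2 Hz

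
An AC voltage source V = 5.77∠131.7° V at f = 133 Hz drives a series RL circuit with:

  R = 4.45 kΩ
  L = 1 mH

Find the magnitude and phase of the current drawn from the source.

Step 1 — Angular frequency: ω = 2π·f = 2π·133 = 835.7 rad/s.
Step 2 — Component impedances:
  R: Z = R = 4450 Ω
  L: Z = jωL = j·835.7·0.001 = 0 + j0.8357 Ω
Step 3 — Series combination: Z_total = R + L = 4450 + j0.8357 Ω = 4450∠0.0° Ω.
Step 4 — Source phasor: V = 5.77∠131.7° V = -3.838 + j4.308 V.
Step 5 — Ohm's law: I = V / Z_total = (-3.838 + j4.308) / (4450 + j0.8357) = -0.0008624 + j0.0009683 A.
Step 6 — Convert to polar: |I| = 0.001297 A, ∠I = 131.7°.

I = 0.001297∠131.7° A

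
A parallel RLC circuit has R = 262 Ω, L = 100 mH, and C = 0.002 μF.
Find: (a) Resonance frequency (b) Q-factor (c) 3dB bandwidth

Step 1 — Resonance: ω₀ = 1/√(LC) = 1/√(0.1·2e-09) = 7.071e+04 rad/s.
Step 2 — f₀ = ω₀/(2π) = 1.125e+04 Hz.
Step 3 — Parallel Q: Q = R/(ω₀L) = 262/(7.071e+04·0.1) = 0.03705.
Step 4 — Bandwidth: Δω = ω₀/Q = 1.908e+06 rad/s; BW = Δω/(2π) = 3.037e+05 Hz.

(a) f₀ = 1.125e+04 Hz  (b) Q = 0.03705  (c) BW = 3.037e+05 Hz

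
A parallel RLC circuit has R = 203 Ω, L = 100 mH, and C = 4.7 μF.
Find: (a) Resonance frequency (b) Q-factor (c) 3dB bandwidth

Step 1 — Resonance: ω₀ = 1/√(LC) = 1/√(0.1·4.7e-06) = 1459 rad/s.
Step 2 — f₀ = ω₀/(2π) = 232.2 Hz.
Step 3 — Parallel Q: Q = R/(ω₀L) = 203/(1459·0.1) = 1.392.
Step 4 — Bandwidth: Δω = ω₀/Q = 1048 rad/s; BW = Δω/(2π) = 166.8 Hz.

(a) f₀ = 232.2 Hz  (b) Q = 1.392  (c) BW = 166.8 Hz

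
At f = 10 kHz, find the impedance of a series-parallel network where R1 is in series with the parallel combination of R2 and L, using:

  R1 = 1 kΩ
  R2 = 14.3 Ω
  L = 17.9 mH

Step 1 — Angular frequency: ω = 2π·f = 2π·1e+04 = 6.283e+04 rad/s.
Step 2 — Component impedances:
  R1: Z = R = 1000 Ω
  R2: Z = R = 14.3 Ω
  L: Z = jωL = j·6.283e+04·0.0179 = 0 + j1125 Ω
Step 3 — Parallel branch: R2 || L = 1/(1/R2 + 1/L) = 14.3 + j0.1818 Ω.
Step 4 — Series with R1: Z_total = R1 + (R2 || L) = 1014 + j0.1818 Ω = 1014∠0.0° Ω.

Z = 1014 + j0.1818 Ω = 1014∠0.0° Ω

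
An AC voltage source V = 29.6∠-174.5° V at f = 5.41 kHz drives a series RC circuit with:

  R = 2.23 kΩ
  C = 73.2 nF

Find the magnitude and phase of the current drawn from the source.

Step 1 — Angular frequency: ω = 2π·f = 2π·5410 = 3.399e+04 rad/s.
Step 2 — Component impedances:
  R: Z = R = 2230 Ω
  C: Z = 1/(jωC) = -j/(ω·C) = 0 - j401.9 Ω
Step 3 — Series combination: Z_total = R + C = 2230 - j401.9 Ω = 2266∠-10.2° Ω.
Step 4 — Source phasor: V = 29.6∠-174.5° V = -29.46 - j2.837 V.
Step 5 — Ohm's law: I = V / Z_total = (-29.46 - j2.837) / (2230 - j401.9) = -0.01257 - j0.003538 A.
Step 6 — Convert to polar: |I| = 0.01306 A, ∠I = -164.3°.

I = 0.01306∠-164.3° A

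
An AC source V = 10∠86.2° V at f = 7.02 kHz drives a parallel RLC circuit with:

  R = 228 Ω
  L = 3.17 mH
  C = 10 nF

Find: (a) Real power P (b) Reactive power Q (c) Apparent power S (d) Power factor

Step 1 — Angular frequency: ω = 2π·f = 2π·7020 = 4.411e+04 rad/s.
Step 2 — Component impedances:
  R: Z = R = 228 Ω
  L: Z = jωL = j·4.411e+04·0.00317 = 0 + j139.8 Ω
  C: Z = 1/(jωC) = -j/(ω·C) = 0 - j2267 Ω
Step 3 — Parallel combination: 1/Z_total = 1/R + 1/L + 1/C; Z_total = 68.24 + j104.4 Ω = 124.7∠56.8° Ω.
Step 4 — Source phasor: V = 10∠86.2° V = 0.6627 + j9.978 V.
Step 5 — Current: I = V / Z = 0.06987 + j0.03932 A = 0.08017∠29.4° A.
Step 6 — Complex power: S = V·I* = 0.4386 + j0.6711 VA.
Step 7 — Real power: P = Re(S) = 0.4386 W.
Step 8 — Reactive power: Q = Im(S) = 0.6711 VAR.
Step 9 — Apparent power: |S| = 0.8017 VA.
Step 10 — Power factor: PF = P/|S| = 0.5471 (lagging).

(a) P = 0.4386 W  (b) Q = 0.6711 VAR  (c) S = 0.8017 VA  (d) PF = 0.5471 (lagging)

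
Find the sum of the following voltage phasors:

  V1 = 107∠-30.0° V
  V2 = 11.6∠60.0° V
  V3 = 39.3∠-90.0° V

Step 1 — Convert each phasor to rectangular form:
  V1 = 107·(cos(-30.0°) + j·sin(-30.0°)) = 92.66 - j53.5 V
  V2 = 11.6·(cos(60.0°) + j·sin(60.0°)) = 5.8 + j10.05 V
  V3 = 39.3·(cos(-90.0°) + j·sin(-90.0°)) = 0 - j39.3 V
Step 2 — Sum components: V_total = 98.46 - j82.75 V.
Step 3 — Convert to polar: |V_total| = 128.6 V, ∠V_total = -40.0°.

V_total = 128.6∠-40.0° V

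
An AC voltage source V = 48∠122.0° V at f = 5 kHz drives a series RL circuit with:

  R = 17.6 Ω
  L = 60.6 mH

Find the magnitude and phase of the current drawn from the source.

Step 1 — Angular frequency: ω = 2π·f = 2π·5000 = 3.142e+04 rad/s.
Step 2 — Component impedances:
  R: Z = R = 17.6 Ω
  L: Z = jωL = j·3.142e+04·0.0606 = 0 + j1904 Ω
Step 3 — Series combination: Z_total = R + L = 17.6 + j1904 Ω = 1904∠89.5° Ω.
Step 4 — Source phasor: V = 48∠122.0° V = -25.44 + j40.71 V.
Step 5 — Ohm's law: I = V / Z_total = (-25.44 + j40.71) / (17.6 + j1904) = 0.02126 + j0.01356 A.
Step 6 — Convert to polar: |I| = 0.02521 A, ∠I = 32.5°.

I = 0.02521∠32.5° A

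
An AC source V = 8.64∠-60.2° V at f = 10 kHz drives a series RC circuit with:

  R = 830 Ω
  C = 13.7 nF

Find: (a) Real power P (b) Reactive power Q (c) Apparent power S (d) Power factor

Step 1 — Angular frequency: ω = 2π·f = 2π·1e+04 = 6.283e+04 rad/s.
Step 2 — Component impedances:
  R: Z = R = 830 Ω
  C: Z = 1/(jωC) = -j/(ω·C) = 0 - j1162 Ω
Step 3 — Series combination: Z_total = R + C = 830 - j1162 Ω = 1428∠-54.5° Ω.
Step 4 — Source phasor: V = 8.64∠-60.2° V = 4.294 - j7.497 V.
Step 5 — Current: I = V / Z = 0.006021 - j0.0006057 A = 0.006051∠-5.7° A.
Step 6 — Complex power: S = V·I* = 0.03039 - j0.04254 VA.
Step 7 — Real power: P = Re(S) = 0.03039 W.
Step 8 — Reactive power: Q = Im(S) = -0.04254 VAR.
Step 9 — Apparent power: |S| = 0.05228 VA.
Step 10 — Power factor: PF = P/|S| = 0.5813 (leading).

(a) P = 0.03039 W  (b) Q = -0.04254 VAR  (c) S = 0.05228 VA  (d) PF = 0.5813 (leading)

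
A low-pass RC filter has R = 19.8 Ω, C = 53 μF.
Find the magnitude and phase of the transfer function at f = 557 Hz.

Step 1 — Angular frequency: ω = 2π·557 = 3500 rad/s.
Step 2 — Transfer function: H(jω) = 1/(1 + jωRC).
Step 3 — Denominator: 1 + jωRC = 1 + j·3500·19.8·5.3e-05 = 1 + j3.673.
Step 4 — H = 0.06902 - j0.2535.
Step 5 — Magnitude: |H| = 0.2627 (-11.6 dB); phase: φ = -74.8°.

|H| = 0.2627 (-11.6 dB), φ = -74.8°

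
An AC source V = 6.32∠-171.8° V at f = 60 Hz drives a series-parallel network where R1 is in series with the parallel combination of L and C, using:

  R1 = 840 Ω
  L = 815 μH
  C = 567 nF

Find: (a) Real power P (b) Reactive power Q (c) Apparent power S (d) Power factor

Step 1 — Angular frequency: ω = 2π·f = 2π·60 = 377 rad/s.
Step 2 — Component impedances:
  R1: Z = R = 840 Ω
  L: Z = jωL = j·377·0.000815 = 0 + j0.3072 Ω
  C: Z = 1/(jωC) = -j/(ω·C) = 0 - j4678 Ω
Step 3 — Parallel branch: L || C = 1/(1/L + 1/C) = 0 + j0.3073 Ω.
Step 4 — Series with R1: Z_total = R1 + (L || C) = 840 + j0.3073 Ω = 840∠0.0° Ω.
Step 5 — Source phasor: V = 6.32∠-171.8° V = -6.255 - j0.9014 V.
Step 6 — Current: I = V / Z = -0.007447 - j0.00107 A = 0.007524∠-171.8° A.
Step 7 — Complex power: S = V·I* = 0.04755 + j1.739e-05 VA.
Step 8 — Real power: P = Re(S) = 0.04755 W.
Step 9 — Reactive power: Q = Im(S) = 1.739e-05 VAR.
Step 10 — Apparent power: |S| = 0.04755 VA.
Step 11 — Power factor: PF = P/|S| = 1 (lagging).

(a) P = 0.04755 W  (b) Q = 1.739e-05 VAR  (c) S = 0.04755 VA  (d) PF = 1 (lagging)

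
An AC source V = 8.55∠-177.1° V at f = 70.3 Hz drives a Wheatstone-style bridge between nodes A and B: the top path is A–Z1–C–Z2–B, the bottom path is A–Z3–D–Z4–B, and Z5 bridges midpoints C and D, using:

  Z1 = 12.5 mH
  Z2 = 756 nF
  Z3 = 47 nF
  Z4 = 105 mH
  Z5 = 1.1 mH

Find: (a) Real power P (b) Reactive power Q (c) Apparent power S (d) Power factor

Step 1 — Angular frequency: ω = 2π·f = 2π·70.3 = 441.7 rad/s.
Step 2 — Component impedances:
  Z1: Z = jωL = j·441.7·0.0125 = 0 + j5.521 Ω
  Z2: Z = 1/(jωC) = -j/(ω·C) = 0 - j2995 Ω
  Z3: Z = 1/(jωC) = -j/(ω·C) = 0 - j4.817e+04 Ω
  Z4: Z = jωL = j·441.7·0.105 = 0 + j46.38 Ω
  Z5: Z = jωL = j·441.7·0.0011 = 0 + j0.4859 Ω
Step 3 — Bridge requires nodal analysis (the Z5 bridge couples midpoints C and D, so the two paths cannot be reduced to a simple series/parallel combination). Setting node B to ground and injecting 1 A at node A, the 3-node admittance system at A, C, D solves to V_A = Z_AB = 0 + j53.13 Ω = 53.13∠90.0° Ω.
Step 4 — Source phasor: V = 8.55∠-177.1° V = -8.539 - j0.4326 V.
Step 5 — Current: I = V / Z = -0.008141 + j0.1607 A = 0.1609∠92.9° A.
Step 6 — Complex power: S = V·I* = 0 + j1.376 VA.
Step 7 — Real power: P = Re(S) = 0 W.
Step 8 — Reactive power: Q = Im(S) = 1.376 VAR.
Step 9 — Apparent power: |S| = 1.376 VA.
Step 10 — Power factor: PF = P/|S| = 0 (lagging).

(a) P = 0 W  (b) Q = 1.376 VAR  (c) S = 1.376 VA  (d) PF = 0 (lagging)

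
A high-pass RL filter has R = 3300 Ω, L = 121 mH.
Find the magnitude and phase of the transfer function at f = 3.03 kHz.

Step 1 — Angular frequency: ω = 2π·3030 = 1.904e+04 rad/s.
Step 2 — Transfer function: H(jω) = jωL/(R + jωL).
Step 3 — Numerator jωL = j·2304; denominator R + jωL = 3300 + j2304.
Step 4 — H = 0.3276 + j0.4694.
Step 5 — Magnitude: |H| = 0.5724 (-4.8 dB); phase: φ = 55.1°.

|H| = 0.5724 (-4.8 dB), φ = 55.1°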